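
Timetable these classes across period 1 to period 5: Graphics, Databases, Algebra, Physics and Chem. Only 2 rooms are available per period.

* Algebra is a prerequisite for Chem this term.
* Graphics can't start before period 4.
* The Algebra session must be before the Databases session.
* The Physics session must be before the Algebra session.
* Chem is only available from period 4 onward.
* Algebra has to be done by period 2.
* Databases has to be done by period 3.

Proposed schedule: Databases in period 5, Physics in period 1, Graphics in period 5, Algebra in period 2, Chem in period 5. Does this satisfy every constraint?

No — it violates: Databases has to be done by period 3

Databases has to be done by period 3 — violated.
The Physics session must be before the Algebra session — holds.
Algebra is a prerequisite for Chem this term — holds.
Graphics can't start before period 4 — holds.
The Algebra session must be before the Databases session — holds.
Chem is only available from period 4 onward — holds.
Algebra has to be done by period 2 — holds.
Only 2 rooms are available per period — violated.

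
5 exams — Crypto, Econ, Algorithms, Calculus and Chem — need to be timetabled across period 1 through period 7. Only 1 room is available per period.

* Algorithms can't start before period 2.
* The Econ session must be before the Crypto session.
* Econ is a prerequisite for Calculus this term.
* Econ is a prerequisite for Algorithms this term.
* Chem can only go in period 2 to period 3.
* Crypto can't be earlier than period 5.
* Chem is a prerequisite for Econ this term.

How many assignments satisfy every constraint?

Splitting on Crypto: it can be period 5 (10), period 6 (10), period 7 (10). Listing each branch's schedules as (Econ, Algorithms, Calculus, Chem) by period number:
Crypto=period 5: (3,4,6,2) (3,4,7,2) (3,6,4,2) (3,6,7,2) (3,7,4,2) (3,7,6,2) (4,6,7,2) (4,6,7,3) (4,7,6,2) (4,7,6,3) — 10.
Crypto=period 6: (3,4,5,2) (3,4,7,2) (3,5,4,2) (3,5,7,2) (3,7,4,2) (3,7,5,2) (4,5,7,2) (4,5,7,3) (4,7,5,2) (4,7,5,3) — 10.
Crypto=period 7: (3,4,5,2) (3,4,6,2) (3,5,4,2) (3,5,6,2) (3,6,4,2) (3,6,5,2) (4,5,6,2) (4,5,6,3) (4,6,5,2) (4,6,5,3) — 10.
Summing: 10 + 10 + 10 = 30.

30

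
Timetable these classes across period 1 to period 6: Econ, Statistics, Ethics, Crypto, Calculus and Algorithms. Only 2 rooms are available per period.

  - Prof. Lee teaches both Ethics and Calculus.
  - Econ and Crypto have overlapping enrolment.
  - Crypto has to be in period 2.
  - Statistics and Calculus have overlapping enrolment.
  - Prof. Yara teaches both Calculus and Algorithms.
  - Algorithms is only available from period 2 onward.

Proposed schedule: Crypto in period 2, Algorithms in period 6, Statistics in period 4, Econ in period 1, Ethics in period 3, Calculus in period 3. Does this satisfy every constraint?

Algorithms is only available from period 2 onward — holds.
Econ and Crypto have overlapping enrolment — holds.
Only 2 rooms are available per period — holds.
Prof. Lee teaches both Ethics and Calculus — violated.
Prof. Yara teaches both Calculus and Algorithms — holds.
Crypto has to be in period 2 — holds.
Statistics and Calculus have overlapping enrolment — holds.

No. Prof. Lee teaches both Ethics and Calculus is not satisfied.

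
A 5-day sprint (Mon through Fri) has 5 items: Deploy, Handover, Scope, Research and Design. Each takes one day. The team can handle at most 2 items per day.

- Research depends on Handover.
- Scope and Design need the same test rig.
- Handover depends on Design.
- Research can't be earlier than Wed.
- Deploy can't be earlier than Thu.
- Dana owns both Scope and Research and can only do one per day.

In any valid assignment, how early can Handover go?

Tue

Precedence pushes Handover to at least Tue; downstream work caps Handover at Thu.
Handover at Tue is achievable: Deploy -> Thu, Research -> Wed, Design -> Mon, Handover -> Tue, Scope -> Tue.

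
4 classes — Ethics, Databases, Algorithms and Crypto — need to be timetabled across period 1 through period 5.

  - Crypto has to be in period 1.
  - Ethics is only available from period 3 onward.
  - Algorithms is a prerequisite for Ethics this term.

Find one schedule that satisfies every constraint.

Ethics=period 3; Algorithms=period 1; Databases=period 1; Crypto=period 1

Checking: Algorithms(period 1) before Ethics(period 3); Crypto=period 1 in [period 1,period 1]; Ethics=period 3 in [period 3,period 5].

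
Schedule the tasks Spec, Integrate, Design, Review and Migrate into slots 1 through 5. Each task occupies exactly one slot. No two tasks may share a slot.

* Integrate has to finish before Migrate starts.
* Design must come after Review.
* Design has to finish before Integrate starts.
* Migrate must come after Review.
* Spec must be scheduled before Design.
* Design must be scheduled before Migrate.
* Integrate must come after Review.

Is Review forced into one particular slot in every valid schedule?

Review can be 1 (e.g. Migrate=5, Review=1, Spec=2, Integrate=4, Design=3) or 2 (e.g. Spec -> 1, Review -> 2, Integrate -> 4, Migrate -> 5, Design -> 3).

No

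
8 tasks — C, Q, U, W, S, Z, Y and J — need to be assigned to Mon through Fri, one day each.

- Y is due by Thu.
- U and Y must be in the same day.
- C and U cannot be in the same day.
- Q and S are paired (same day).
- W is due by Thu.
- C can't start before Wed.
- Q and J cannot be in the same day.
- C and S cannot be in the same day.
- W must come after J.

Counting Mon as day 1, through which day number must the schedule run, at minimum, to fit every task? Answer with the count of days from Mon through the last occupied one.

3 days

The precedence chain requires at least 2 distinct days.
C can't be placed before Wed — that is day 3 counting from Mon — so the schedule must run through at least 3 days.
3 works (last occupied day: Wed): for example U -> Mon, Q -> Tue, J -> Mon, C -> Wed, Z -> Mon, W -> Tue, S -> Tue, Y -> Mon.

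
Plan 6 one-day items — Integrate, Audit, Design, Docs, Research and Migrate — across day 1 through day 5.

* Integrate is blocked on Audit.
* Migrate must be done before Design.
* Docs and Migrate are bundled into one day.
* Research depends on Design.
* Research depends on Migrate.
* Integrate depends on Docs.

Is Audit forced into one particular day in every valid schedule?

Audit can be day 1 (e.g. Migrate=day 1; Research=day 3; Docs=day 1; Integrate=day 2; Design=day 2; Audit=day 1) or day 2 (e.g. Docs in day 1; Integrate in day 3; Design in day 2; Research in day 3; Audit in day 2; Migrate in day 1).

No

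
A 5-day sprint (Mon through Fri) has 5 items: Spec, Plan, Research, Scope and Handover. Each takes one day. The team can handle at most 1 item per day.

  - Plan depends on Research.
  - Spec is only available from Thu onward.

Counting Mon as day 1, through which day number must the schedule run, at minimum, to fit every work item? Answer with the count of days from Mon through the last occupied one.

The precedence chain requires at least 2 distinct days.
With at most 1 per day and 5 work items, at least 5 days are needed.
Spec can't be placed before Thu — that is day 4 counting from Mon — so the schedule must run through at least 4 days.
5 works (last occupied day: Fri): for example Spec in Thu; Scope in Wed; Handover in Fri; Plan in Tue; Research in Mon.

5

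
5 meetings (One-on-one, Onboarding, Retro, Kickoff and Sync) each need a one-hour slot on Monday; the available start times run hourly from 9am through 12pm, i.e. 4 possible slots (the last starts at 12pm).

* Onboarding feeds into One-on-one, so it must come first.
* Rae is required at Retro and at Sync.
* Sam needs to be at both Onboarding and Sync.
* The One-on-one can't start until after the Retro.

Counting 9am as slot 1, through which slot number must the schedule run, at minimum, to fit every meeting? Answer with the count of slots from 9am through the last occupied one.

2 slots

The precedence chain requires at least 2 distinct slots.
2 works (last occupied slot: 10am): for example Onboarding in 9am, Retro in 9am, Sync in 10am, Kickoff in 9am, One-on-one in 10am.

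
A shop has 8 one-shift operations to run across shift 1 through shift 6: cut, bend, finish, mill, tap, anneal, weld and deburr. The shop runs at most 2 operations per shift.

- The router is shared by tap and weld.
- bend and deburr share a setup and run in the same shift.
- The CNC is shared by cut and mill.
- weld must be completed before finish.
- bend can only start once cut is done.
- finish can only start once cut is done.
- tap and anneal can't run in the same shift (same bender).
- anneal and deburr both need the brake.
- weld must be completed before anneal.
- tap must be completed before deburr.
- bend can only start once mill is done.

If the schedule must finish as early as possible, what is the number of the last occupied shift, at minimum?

4

The precedence chain requires at least 2 distinct shifts.
With at most 2 per shift and 8 operations, at least 4 shifts are needed.
4 works (last occupied shift: shift 4): for example weld -> shift 1; mill -> shift 2; deburr -> shift 3; bend -> shift 3; finish -> shift 4; cut -> shift 1; tap -> shift 2; anneal -> shift 4.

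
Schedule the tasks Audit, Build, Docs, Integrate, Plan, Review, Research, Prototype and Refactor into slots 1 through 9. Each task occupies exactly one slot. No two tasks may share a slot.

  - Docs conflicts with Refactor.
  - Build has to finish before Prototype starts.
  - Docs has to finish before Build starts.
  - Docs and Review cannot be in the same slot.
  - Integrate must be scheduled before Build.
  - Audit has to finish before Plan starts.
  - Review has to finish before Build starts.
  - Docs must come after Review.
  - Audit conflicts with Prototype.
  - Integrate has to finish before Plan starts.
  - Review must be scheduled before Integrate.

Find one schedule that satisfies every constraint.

Plan in 6; Refactor in 9; Research in 8; Docs in 3; Integrate in 2; Prototype in 7; Build in 4; Audit in 5; Review in 1

Checking: Review(1) before Build(4); Docs(3) before Build(4); Review(1) before Integrate(2); Integrate(2) before Build(4); Integrate(2) before Plan(6); Audit(5) before Plan(6); Review(1) before Docs(3); Build(4) before Prototype(7); Docs(3) != Refactor(9); Docs(3) != Review(1); Audit(5) != Prototype(7); max 1 per slot (cap 1).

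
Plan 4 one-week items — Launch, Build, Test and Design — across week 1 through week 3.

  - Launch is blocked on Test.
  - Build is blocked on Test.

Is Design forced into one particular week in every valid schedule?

Design can be week 1 (e.g. Build=week 2; Test=week 1; Design=week 1; Launch=week 2) or week 2 (e.g. Test -> week 1; Build -> week 2; Launch -> week 2; Design -> week 2).

No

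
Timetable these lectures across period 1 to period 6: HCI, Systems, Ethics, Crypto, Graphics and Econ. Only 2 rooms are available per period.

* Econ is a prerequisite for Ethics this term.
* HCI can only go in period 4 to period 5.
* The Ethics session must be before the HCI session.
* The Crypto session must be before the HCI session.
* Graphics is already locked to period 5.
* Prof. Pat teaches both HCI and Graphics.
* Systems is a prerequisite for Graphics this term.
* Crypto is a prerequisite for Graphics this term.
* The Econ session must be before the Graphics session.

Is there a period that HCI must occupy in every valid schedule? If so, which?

HCI's window is period 4–period 5.
Graphics is fixed at period 5, and HCI can't share a period with Graphics.
So HCI must be period 4.

period 4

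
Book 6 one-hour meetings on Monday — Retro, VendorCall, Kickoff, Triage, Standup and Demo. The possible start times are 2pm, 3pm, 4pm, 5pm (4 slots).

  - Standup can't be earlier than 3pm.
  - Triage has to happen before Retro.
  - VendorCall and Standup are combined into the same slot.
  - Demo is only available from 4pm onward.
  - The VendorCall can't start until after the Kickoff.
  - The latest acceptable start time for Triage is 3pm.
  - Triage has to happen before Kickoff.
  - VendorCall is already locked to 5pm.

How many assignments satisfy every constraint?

Splitting on Retro: it can be 3pm (4), 4pm (6), 5pm (6). Listing each branch's schedules as (VendorCall, Kickoff, Triage, Standup, Demo):
Retro=3pm: (5pm,3pm,2pm,5pm,4pm) (5pm,3pm,2pm,5pm,5pm) (5pm,4pm,2pm,5pm,4pm) (5pm,4pm,2pm,5pm,5pm) — 4.
Retro=4pm: (5pm,3pm,2pm,5pm,4pm) (5pm,3pm,2pm,5pm,5pm) (5pm,4pm,2pm,5pm,4pm) (5pm,4pm,2pm,5pm,5pm) (5pm,4pm,3pm,5pm,4pm) (5pm,4pm,3pm,5pm,5pm) — 6.
Retro=5pm: (5pm,3pm,2pm,5pm,4pm) (5pm,3pm,2pm,5pm,5pm) (5pm,4pm,2pm,5pm,4pm) (5pm,4pm,2pm,5pm,5pm) (5pm,4pm,3pm,5pm,4pm) (5pm,4pm,3pm,5pm,5pm) — 6.
Summing: 4 + 6 + 6 = 16.

16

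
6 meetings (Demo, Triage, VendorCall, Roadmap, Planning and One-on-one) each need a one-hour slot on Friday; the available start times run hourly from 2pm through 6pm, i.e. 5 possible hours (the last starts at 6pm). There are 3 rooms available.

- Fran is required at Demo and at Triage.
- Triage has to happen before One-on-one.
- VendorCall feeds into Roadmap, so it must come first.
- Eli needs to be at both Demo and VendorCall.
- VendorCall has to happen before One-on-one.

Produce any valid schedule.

Triage -> 2pm, Demo -> 3pm, Roadmap -> 3pm, One-on-one -> 3pm, VendorCall -> 2pm, Planning -> 2pm

Checking: VendorCall(2pm) before One-on-one(3pm); VendorCall(2pm) before Roadmap(3pm); Triage(2pm) before One-on-one(3pm); Demo(3pm) != Triage(2pm); Demo(3pm) != VendorCall(2pm); max 3 per hour (cap 3).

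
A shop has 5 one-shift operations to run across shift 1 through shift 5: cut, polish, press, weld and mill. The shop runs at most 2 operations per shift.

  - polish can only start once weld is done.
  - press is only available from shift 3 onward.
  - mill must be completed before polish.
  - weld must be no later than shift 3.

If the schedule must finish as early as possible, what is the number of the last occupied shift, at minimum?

shift 3

The precedence chain requires at least 2 distinct shifts.
With at most 2 per shift and 5 operations, at least 3 shifts are needed.
press can't be placed before shift 3, so the schedule must run through at least shift 3.
3 works (last occupied shift: shift 3): for example polish in shift 2; weld in shift 1; press in shift 3; cut in shift 2; mill in shift 1.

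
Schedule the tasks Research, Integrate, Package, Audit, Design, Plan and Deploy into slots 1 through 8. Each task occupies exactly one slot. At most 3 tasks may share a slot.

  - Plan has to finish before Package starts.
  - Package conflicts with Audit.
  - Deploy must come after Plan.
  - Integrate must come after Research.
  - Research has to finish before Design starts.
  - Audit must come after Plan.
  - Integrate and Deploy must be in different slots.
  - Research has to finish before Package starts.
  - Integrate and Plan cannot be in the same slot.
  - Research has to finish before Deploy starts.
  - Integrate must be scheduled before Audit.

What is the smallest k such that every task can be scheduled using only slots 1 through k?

The precedence chain requires at least 3 distinct slots.
With at most 3 per slot and 7 tasks, at least 3 slots are needed.
3 works (last occupied slot: 3): for example Design in 2; Research in 1; Audit in 3; Deploy in 3; Integrate in 2; Plan in 1; Package in 2.

3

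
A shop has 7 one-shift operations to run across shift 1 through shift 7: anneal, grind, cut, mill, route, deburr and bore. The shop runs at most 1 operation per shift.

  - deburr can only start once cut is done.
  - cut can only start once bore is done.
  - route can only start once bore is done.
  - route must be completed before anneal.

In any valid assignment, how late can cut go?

Precedence pushes cut to at least shift 2; downstream work caps cut at shift 6.
cut at shift 6 is achievable: cut -> shift 6, bore -> shift 1, mill -> shift 5, route -> shift 2, anneal -> shift 3, deburr -> shift 7, grind -> shift 4.

shift 6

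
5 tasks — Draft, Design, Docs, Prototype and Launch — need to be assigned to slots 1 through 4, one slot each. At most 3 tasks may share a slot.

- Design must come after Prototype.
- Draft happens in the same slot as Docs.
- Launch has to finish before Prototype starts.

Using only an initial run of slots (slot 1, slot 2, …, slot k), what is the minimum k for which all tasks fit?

The precedence chain requires at least 3 distinct slots.
With at most 3 per slot and 5 tasks, at least 2 slots are needed.
3 works (last occupied slot: 3): for example Docs in 1; Launch in 1; Prototype in 2; Design in 3; Draft in 1.

3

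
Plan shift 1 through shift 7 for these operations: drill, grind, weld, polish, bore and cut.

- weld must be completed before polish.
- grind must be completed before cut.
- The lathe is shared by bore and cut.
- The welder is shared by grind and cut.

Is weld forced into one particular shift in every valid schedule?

No

weld can be shift 1 (e.g. drill=shift 1; grind=shift 1; cut=shift 2; bore=shift 1; polish=shift 2; weld=shift 1) or shift 2 (e.g. bore -> shift 1; drill -> shift 1; cut -> shift 2; polish -> shift 3; weld -> shift 2; grind -> shift 1).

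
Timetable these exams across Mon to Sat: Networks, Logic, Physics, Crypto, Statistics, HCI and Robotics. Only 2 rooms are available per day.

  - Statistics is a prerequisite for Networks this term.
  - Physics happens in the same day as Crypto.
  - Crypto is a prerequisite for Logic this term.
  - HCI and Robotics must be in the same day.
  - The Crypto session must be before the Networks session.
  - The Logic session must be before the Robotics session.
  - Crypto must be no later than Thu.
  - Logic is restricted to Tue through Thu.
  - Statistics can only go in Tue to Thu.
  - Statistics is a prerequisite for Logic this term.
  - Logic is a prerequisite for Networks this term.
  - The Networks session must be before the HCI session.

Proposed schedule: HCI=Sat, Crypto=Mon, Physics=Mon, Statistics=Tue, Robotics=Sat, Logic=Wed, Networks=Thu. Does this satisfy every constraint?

Yes

Only 2 rooms are available per day — holds.
Statistics is a prerequisite for Logic this term — holds.
Statistics can only go in Tue to Thu — holds.
The Logic session must be before the Robotics session — holds.
Logic is a prerequisite for Networks this term — holds.
Statistics is a prerequisite for Networks this term — holds.
The Networks session must be before the HCI session — holds.
HCI and Robotics must be in the same day — holds.
Crypto must be no later than Thu — holds.
Crypto is a prerequisite for Logic this term — holds.
Physics happens in the same day as Crypto — holds.
Logic is restricted to Tue through Thu — holds.
The Crypto session must be before the Networks session — holds.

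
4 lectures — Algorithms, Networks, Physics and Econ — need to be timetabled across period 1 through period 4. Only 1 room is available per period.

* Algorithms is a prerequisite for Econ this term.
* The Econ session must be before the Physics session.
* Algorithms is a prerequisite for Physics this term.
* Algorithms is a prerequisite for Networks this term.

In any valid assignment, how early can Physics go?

period 3

Precedence pushes Physics to at least period 3.
Physics at period 3 is achievable: Econ -> period 2, Algorithms -> period 1, Networks -> period 4, Physics -> period 3.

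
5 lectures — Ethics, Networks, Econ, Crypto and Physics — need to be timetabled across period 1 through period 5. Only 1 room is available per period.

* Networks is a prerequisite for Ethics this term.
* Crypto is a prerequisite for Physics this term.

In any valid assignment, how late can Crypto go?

Downstream work caps Crypto at period 4.
Crypto at period 4 is achievable: Econ in period 3, Crypto in period 4, Networks in period 1, Ethics in period 2, Physics in period 5.

period 4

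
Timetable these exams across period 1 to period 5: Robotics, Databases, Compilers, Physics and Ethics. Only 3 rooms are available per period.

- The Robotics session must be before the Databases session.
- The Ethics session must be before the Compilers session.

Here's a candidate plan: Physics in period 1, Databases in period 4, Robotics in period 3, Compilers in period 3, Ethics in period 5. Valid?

No. The Ethics session must be before the Compilers session is not satisfied.

Only 3 rooms are available per period — holds.
The Ethics session must be before the Compilers session — violated.
The Robotics session must be before the Databases session — holds.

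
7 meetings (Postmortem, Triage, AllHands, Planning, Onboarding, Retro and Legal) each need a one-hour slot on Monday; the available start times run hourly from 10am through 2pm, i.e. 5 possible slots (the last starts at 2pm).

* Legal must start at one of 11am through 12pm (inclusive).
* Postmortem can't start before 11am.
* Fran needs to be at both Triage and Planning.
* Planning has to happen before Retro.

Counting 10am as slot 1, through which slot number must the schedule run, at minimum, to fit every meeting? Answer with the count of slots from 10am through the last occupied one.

2

The precedence chain requires at least 2 distinct slots.
2 works (last occupied slot: 11am): for example Onboarding=10am, Legal=11am, AllHands=10am, Triage=11am, Planning=10am, Retro=11am, Postmortem=11am.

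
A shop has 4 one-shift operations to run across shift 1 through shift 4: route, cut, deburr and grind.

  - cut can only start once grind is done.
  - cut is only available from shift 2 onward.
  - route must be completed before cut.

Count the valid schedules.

Splitting on route: it can be shift 1 (24), shift 2 (20), shift 3 (12). Listing each branch's schedules as (cut, deburr, grind) by shift number:
route=shift 1: (2,1,1) (2,2,1) (2,3,1) (2,4,1) (3,1,1) (3,1,2) (3,2,1) (3,2,2) (3,3,1) (3,3,2) (3,4,1) (3,4,2) (4,1,1) (4,1,2) (4,1,3) (4,2,1) (4,2,2) (4,2,3) (4,3,1) (4,3,2) (4,3,3) (4,4,1) (4,4,2) (4,4,3) — 24.
route=shift 2: (3,1,1) (3,1,2) (3,2,1) (3,2,2) (3,3,1) (3,3,2) (3,4,1) (3,4,2) (4,1,1) (4,1,2) (4,1,3) (4,2,1) (4,2,2) (4,2,3) (4,3,1) (4,3,2) (4,3,3) (4,4,1) (4,4,2) (4,4,3) — 20.
route=shift 3: (4,1,1) (4,1,2) (4,1,3) (4,2,1) (4,2,2) (4,2,3) (4,3,1) (4,3,2) (4,3,3) (4,4,1) (4,4,2) (4,4,3) — 12.
Summing: 24 + 20 + 12 = 56.

56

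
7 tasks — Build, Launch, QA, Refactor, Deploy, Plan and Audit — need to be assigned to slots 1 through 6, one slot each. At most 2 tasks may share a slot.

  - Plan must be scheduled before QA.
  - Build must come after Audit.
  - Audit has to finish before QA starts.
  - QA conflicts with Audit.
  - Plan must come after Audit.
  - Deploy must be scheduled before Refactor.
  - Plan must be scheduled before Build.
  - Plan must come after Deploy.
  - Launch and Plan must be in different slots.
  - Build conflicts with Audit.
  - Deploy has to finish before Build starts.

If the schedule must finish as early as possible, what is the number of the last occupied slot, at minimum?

4

The precedence chain requires at least 3 distinct slots.
With at most 2 per slot and 7 tasks, at least 4 slots are needed.
4 works (last occupied slot: 4): for example Build in 3; Deploy in 1; Refactor in 2; QA in 3; Plan in 2; Launch in 4; Audit in 1.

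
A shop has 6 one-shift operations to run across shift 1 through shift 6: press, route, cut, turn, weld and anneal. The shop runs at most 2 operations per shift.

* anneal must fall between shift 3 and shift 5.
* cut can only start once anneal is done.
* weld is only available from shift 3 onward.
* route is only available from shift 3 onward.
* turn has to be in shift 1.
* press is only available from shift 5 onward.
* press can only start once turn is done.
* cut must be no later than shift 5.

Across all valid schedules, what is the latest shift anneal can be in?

shift 4

Anneal is available from shift 3; anneal's own window allows nothing later than shift 5; downstream work caps anneal at shift 4.
anneal at shift 4 is achievable: anneal in shift 4; weld in shift 3; cut in shift 5; route in shift 3; press in shift 5; turn in shift 1.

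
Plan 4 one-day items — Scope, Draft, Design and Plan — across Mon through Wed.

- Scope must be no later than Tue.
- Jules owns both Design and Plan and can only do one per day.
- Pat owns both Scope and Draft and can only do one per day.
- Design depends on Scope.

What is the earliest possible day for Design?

Tue

Precedence pushes Design to at least Tue.
Design at Tue is achievable: Scope in Mon, Plan in Mon, Draft in Tue, Design in Tue.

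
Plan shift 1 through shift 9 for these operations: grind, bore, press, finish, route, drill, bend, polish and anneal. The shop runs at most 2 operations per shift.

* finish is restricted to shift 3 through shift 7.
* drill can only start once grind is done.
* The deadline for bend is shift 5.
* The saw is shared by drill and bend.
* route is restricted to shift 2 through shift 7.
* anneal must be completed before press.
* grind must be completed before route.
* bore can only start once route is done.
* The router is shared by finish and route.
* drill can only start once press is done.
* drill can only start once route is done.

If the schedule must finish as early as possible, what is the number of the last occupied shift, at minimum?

shift 5

The precedence chain requires at least 3 distinct shifts.
With at most 2 per shift and 9 operations, at least 5 shifts are needed.
5 works (last occupied shift: shift 5): for example bore in shift 4; anneal in shift 1; route in shift 2; press in shift 2; grind in shift 1; drill in shift 3; bend in shift 4; polish in shift 5; finish in shift 3.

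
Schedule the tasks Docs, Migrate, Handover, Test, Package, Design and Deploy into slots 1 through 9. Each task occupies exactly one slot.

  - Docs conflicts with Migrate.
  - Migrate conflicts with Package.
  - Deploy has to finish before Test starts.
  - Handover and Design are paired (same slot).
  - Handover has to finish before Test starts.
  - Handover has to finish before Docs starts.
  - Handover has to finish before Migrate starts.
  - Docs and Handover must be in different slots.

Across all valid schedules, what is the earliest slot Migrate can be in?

2

Precedence pushes Migrate to at least 2.
Migrate at 2 is achievable: Deploy -> 1; Docs -> 3; Design -> 1; Test -> 2; Package -> 1; Handover -> 1; Migrate -> 2.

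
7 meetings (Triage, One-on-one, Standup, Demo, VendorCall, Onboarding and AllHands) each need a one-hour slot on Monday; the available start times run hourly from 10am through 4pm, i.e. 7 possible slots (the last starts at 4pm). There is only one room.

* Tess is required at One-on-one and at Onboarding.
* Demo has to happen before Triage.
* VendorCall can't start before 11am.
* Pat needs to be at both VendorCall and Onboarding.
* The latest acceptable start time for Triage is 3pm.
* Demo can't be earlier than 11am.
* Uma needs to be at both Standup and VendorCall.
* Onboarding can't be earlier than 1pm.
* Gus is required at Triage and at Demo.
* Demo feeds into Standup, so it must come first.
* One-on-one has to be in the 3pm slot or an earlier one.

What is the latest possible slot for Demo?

2pm

Demo is available from 11am; downstream work caps Demo at 2pm.
Demo at 2pm is achievable: Triage in 3pm; AllHands in 12pm; One-on-one in 10am; VendorCall in 11am; Standup in 4pm; Onboarding in 1pm; Demo in 2pm.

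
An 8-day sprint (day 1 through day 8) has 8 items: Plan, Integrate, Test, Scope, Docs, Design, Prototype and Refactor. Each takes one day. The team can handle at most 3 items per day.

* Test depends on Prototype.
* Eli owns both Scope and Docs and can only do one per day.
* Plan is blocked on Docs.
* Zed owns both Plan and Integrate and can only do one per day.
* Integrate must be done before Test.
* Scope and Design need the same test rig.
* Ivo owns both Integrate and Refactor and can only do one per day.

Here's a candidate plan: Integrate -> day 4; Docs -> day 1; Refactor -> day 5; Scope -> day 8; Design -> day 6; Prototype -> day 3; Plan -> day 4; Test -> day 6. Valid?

No. Zed owns both Plan and Integrate and can only do one per day is not satisfied.

The team can handle at most 3 items per day — holds.
Eli owns both Scope and Docs and can only do one per day — holds.
Integrate must be done before Test — holds.
Zed owns both Plan and Integrate and can only do one per day — violated.
Plan is blocked on Docs — holds.
Ivo owns both Integrate and Refactor and can only do one per day — holds.
Test depends on Prototype — holds.
Scope and Design need the same test rig — holds.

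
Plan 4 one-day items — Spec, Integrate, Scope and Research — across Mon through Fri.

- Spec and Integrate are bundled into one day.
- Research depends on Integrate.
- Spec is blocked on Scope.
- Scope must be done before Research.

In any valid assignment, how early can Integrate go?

Integrate must be in the same day as Spec, which can't be before Tue, so Integrate is at least Tue; downstream work caps Integrate at Thu.
Integrate at Tue is achievable: Scope -> Mon; Research -> Wed; Spec -> Tue; Integrate -> Tue.

Tue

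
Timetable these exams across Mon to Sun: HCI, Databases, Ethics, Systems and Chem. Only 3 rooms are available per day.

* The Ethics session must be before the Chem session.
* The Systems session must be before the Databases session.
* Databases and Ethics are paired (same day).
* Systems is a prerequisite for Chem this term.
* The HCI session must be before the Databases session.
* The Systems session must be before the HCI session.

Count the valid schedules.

35

Splitting on HCI: it can be Tue (10), Wed (12), Thu (9), Fri (4). Listing each branch's schedules as (Databases, Ethics, Systems, Chem):
HCI=Tue: (Wed,Wed,Mon,Thu) (Wed,Wed,Mon,Fri) (Wed,Wed,Mon,Sat) (Wed,Wed,Mon,Sun) (Thu,Thu,Mon,Fri) (Thu,Thu,Mon,Sat) (Thu,Thu,Mon,Sun) (Fri,Fri,Mon,Sat) (Fri,Fri,Mon,Sun) (Sat,Sat,Mon,Sun) — 10.
HCI=Wed: (Thu,Thu,Mon,Fri) (Thu,Thu,Mon,Sat) (Thu,Thu,Mon,Sun) (Thu,Thu,Tue,Fri) (Thu,Thu,Tue,Sat) (Thu,Thu,Tue,Sun) (Fri,Fri,Mon,Sat) (Fri,Fri,Mon,Sun) (Fri,Fri,Tue,Sat) (Fri,Fri,Tue,Sun) (Sat,Sat,Mon,Sun) (Sat,Sat,Tue,Sun) — 12.
HCI=Thu: (Fri,Fri,Mon,Sat) (Fri,Fri,Mon,Sun) (Fri,Fri,Tue,Sat) (Fri,Fri,Tue,Sun) (Fri,Fri,Wed,Sat) (Fri,Fri,Wed,Sun) (Sat,Sat,Mon,Sun) (Sat,Sat,Tue,Sun) (Sat,Sat,Wed,Sun) — 9.
HCI=Fri: (Sat,Sat,Mon,Sun) (Sat,Sat,Tue,Sun) (Sat,Sat,Wed,Sun) (Sat,Sat,Thu,Sun) — 4.
Summing: 10 + 12 + 9 + 4 = 35.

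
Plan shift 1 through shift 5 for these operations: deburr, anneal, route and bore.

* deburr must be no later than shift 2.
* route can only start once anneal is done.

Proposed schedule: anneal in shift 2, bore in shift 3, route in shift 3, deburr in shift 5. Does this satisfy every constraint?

Invalid. deburr must be no later than shift 2.

route can only start once anneal is done — holds.
deburr must be no later than shift 2 — violated.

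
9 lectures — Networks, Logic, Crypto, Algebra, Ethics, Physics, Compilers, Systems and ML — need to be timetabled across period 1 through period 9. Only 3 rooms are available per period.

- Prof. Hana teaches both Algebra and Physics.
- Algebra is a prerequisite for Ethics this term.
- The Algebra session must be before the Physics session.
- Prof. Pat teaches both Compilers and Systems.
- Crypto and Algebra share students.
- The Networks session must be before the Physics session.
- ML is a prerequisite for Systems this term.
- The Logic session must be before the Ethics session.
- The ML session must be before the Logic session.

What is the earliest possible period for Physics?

Precedence pushes Physics to at least period 2.
Physics at period 2 is achievable: Networks=period 1, Physics=period 2, Compilers=period 3, Systems=period 2, Ethics=period 3, Logic=period 2, ML=period 1, Algebra=period 1, Crypto=period 3.

period 2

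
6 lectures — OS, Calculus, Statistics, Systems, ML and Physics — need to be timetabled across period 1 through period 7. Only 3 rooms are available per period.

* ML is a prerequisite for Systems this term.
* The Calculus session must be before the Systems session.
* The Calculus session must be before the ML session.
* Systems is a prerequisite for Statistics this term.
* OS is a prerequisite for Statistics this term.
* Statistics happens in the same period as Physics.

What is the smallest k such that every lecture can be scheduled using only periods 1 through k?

The precedence chain requires at least 4 distinct periods.
With at most 3 per period and 6 lectures, at least 2 periods are needed.
4 works (last occupied period: period 4): for example OS -> period 1; Physics -> period 4; Calculus -> period 1; ML -> period 2; Statistics -> period 4; Systems -> period 3.

4 periods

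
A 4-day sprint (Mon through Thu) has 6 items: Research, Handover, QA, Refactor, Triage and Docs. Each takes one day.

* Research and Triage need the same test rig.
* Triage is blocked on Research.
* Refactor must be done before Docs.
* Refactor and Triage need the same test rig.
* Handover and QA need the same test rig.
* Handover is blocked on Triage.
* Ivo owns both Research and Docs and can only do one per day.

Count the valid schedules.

51

Splitting on Research: it can be Mon (39), Tue (12). Listing each branch's schedules as (Handover, QA, Refactor, Triage, Docs):
Research=Mon: (Wed,Mon,Mon,Tue,Tue) (Wed,Mon,Mon,Tue,Wed) (Wed,Mon,Mon,Tue,Thu) (Wed,Mon,Wed,Tue,Thu) (Wed,Tue,Mon,Tue,Tue) (Wed,Tue,Mon,Tue,Wed) (Wed,Tue,Mon,Tue,Thu) (Wed,Tue,Wed,Tue,Thu) (Wed,Thu,Mon,Tue,Tue) (Wed,Thu,Mon,Tue,Wed) (Wed,Thu,Mon,Tue,Thu) (Wed,Thu,Wed,Tue,Thu) (Thu,Mon,Mon,Tue,Tue) (Thu,Mon,Mon,Tue,Wed) (Thu,Mon,Mon,Tue,Thu) (Thu,Mon,Mon,Wed,Tue) (Thu,Mon,Mon,Wed,Wed) (Thu,Mon,Mon,Wed,Thu) (Thu,Mon,Tue,Wed,Wed) (Thu,Mon,Tue,Wed,Thu) (Thu,Mon,Wed,Tue,Thu) (Thu,Tue,Mon,Tue,Tue) (Thu,Tue,Mon,Tue,Wed) (Thu,Tue,Mon,Tue,Thu) (Thu,Tue,Mon,Wed,Tue) (Thu,Tue,Mon,Wed,Wed) (Thu,Tue,Mon,Wed,Thu) (Thu,Tue,Tue,Wed,Wed) (Thu,Tue,Tue,Wed,Thu) (Thu,Tue,Wed,Tue,Thu) (Thu,Wed,Mon,Tue,Tue) (Thu,Wed,Mon,Tue,Wed) (Thu,Wed,Mon,Tue,Thu) (Thu,Wed,Mon,Wed,Tue) (Thu,Wed,Mon,Wed,Wed) (Thu,Wed,Mon,Wed,Thu) (Thu,Wed,Tue,Wed,Wed) (Thu,Wed,Tue,Wed,Thu) (Thu,Wed,Wed,Tue,Thu) — 39.
Research=Tue: (Thu,Mon,Mon,Wed,Wed) (Thu,Mon,Mon,Wed,Thu) (Thu,Mon,Tue,Wed,Wed) (Thu,Mon,Tue,Wed,Thu) (Thu,Tue,Mon,Wed,Wed) (Thu,Tue,Mon,Wed,Thu) (Thu,Tue,Tue,Wed,Wed) (Thu,Tue,Tue,Wed,Thu) (Thu,Wed,Mon,Wed,Wed) (Thu,Wed,Mon,Wed,Thu) (Thu,Wed,Tue,Wed,Wed) (Thu,Wed,Tue,Wed,Thu) — 12.
Summing: 39 + 12 = 51.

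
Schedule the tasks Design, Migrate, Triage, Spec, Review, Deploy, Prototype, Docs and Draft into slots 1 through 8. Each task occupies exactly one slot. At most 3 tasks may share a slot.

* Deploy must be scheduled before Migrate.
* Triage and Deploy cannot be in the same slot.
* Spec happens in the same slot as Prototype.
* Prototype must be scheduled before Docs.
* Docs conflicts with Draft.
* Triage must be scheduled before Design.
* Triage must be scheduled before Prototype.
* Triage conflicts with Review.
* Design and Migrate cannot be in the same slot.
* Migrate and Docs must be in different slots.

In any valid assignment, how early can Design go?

2

Precedence pushes Design to at least 2.
Design at 2 is achievable: Docs -> 3, Deploy -> 3, Review -> 3, Migrate -> 4, Prototype -> 2, Design -> 2, Spec -> 2, Draft -> 1, Triage -> 1.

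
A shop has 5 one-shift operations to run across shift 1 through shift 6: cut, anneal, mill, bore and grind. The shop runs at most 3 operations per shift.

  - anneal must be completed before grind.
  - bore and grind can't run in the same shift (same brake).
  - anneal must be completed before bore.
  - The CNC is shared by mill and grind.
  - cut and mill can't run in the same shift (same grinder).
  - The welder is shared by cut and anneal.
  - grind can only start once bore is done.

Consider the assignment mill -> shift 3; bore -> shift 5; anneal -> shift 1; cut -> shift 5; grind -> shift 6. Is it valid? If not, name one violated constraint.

The shop runs at most 3 operations per shift — holds.
anneal must be completed before grind — holds.
cut and mill can't run in the same shift (same grinder) — holds.
grind can only start once bore is done — holds.
bore and grind can't run in the same shift (same brake) — holds.
anneal must be completed before bore — holds.
The welder is shared by cut and anneal — holds.
The CNC is shared by mill and grind — holds.

Valid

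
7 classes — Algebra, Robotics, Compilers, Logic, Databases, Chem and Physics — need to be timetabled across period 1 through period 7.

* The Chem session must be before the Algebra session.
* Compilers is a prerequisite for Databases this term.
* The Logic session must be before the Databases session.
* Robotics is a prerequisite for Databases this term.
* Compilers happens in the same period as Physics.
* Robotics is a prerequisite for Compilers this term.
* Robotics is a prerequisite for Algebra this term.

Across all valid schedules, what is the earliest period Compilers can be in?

period 2

Precedence pushes Compilers to at least period 2; downstream work caps Compilers at period 6.
Compilers at period 2 is achievable: Logic=period 1; Robotics=period 1; Chem=period 1; Algebra=period 2; Databases=period 3; Physics=period 2; Compilers=period 2.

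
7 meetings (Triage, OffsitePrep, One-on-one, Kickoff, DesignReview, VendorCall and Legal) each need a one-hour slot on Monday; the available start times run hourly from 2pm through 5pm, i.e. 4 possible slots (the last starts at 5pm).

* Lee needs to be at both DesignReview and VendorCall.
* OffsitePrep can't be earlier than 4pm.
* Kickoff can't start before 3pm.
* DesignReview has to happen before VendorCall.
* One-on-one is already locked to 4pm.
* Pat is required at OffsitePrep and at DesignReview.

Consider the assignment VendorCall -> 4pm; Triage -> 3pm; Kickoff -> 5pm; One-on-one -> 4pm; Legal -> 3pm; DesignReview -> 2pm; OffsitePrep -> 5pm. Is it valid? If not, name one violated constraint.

DesignReview has to happen before VendorCall — holds.
OffsitePrep can't be earlier than 4pm — holds.
One-on-one is already locked to 4pm — holds.
Lee needs to be at both DesignReview and VendorCall — holds.
Kickoff can't start before 3pm — holds.
Pat is required at OffsitePrep and at DesignReview — holds.

Yes, all constraints hold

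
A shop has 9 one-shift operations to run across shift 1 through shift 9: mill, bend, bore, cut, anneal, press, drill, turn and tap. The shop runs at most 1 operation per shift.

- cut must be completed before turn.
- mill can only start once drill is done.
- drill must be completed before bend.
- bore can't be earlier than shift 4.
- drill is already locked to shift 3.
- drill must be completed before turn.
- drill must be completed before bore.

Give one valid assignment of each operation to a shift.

anneal in shift 2; bend in shift 7; press in shift 8; drill in shift 3; bore in shift 4; mill in shift 6; turn in shift 5; cut in shift 1; tap in shift 9

Checking: cut(shift 1) before turn(shift 5); drill(shift 3) before bend(shift 7); drill(shift 3) before turn(shift 5); drill(shift 3) before mill(shift 6); drill(shift 3) before bore(shift 4); drill=shift 3 in [shift 3,shift 3]; bore=shift 4 in [shift 4,shift 9]; max 1 per shift (cap 1).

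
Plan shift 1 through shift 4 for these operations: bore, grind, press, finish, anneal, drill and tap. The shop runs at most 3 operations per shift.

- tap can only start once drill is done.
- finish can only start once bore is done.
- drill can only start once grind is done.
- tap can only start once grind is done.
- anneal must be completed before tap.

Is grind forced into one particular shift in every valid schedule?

No

grind can be shift 1 (e.g. grind in shift 1; bore in shift 1; drill in shift 2; anneal in shift 1; press in shift 2; tap in shift 3; finish in shift 2) or shift 2 (e.g. anneal in shift 1; tap in shift 4; press in shift 1; bore in shift 1; finish in shift 2; grind in shift 2; drill in shift 3).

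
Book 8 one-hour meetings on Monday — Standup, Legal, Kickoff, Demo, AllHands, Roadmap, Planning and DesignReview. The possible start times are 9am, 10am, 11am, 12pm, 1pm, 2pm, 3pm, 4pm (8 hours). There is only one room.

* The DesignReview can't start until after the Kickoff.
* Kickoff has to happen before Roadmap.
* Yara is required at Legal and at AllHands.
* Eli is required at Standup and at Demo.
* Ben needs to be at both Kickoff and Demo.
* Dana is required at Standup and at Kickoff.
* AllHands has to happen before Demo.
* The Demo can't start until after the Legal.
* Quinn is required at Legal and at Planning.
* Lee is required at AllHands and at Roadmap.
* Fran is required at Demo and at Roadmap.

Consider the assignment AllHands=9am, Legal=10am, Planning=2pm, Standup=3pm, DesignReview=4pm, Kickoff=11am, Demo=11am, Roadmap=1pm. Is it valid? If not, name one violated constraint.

Dana is required at Standup and at Kickoff — holds.
The Demo can't start until after the Legal — holds.
Ben needs to be at both Kickoff and Demo — violated.
Eli is required at Standup and at Demo — holds.
Fran is required at Demo and at Roadmap — holds.
AllHands has to happen before Demo — holds.
The DesignReview can't start until after the Kickoff — holds.
Quinn is required at Legal and at Planning — holds.
There is only one room — violated.
Yara is required at Legal and at AllHands — holds.
Lee is required at AllHands and at Roadmap — holds.
Kickoff has to happen before Roadmap — holds.

No. Ben needs to be at both Kickoff and Demo is not satisfied.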